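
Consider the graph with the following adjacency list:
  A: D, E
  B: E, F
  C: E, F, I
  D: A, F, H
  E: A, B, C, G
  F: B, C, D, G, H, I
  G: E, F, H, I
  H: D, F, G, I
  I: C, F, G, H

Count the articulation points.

0

Removing D, for instance, still leaves 1 component. No single vertex removal increases the component count — the graph has no articulation points.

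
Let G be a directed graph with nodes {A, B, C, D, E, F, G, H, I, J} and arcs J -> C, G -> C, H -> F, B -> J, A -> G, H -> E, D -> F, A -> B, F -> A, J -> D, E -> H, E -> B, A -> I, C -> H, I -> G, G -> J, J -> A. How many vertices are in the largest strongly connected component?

{A, B, C, D, E, F, G, H, I, J} are all mutually reachable — one SCC of size 10.
The largest has 10 vertices.

10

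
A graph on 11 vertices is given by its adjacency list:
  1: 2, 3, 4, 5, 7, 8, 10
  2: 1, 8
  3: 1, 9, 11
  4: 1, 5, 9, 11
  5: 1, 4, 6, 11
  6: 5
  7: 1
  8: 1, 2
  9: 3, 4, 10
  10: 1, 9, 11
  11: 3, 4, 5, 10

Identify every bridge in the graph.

1-7, 5-6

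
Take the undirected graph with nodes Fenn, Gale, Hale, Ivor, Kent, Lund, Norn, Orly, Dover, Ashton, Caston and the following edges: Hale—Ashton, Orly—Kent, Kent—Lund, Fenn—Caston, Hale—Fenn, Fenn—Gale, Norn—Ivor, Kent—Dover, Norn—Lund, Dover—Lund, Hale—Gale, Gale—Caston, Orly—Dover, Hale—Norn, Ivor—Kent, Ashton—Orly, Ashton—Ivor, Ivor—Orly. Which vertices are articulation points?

Hale

Removing Hale increases the component count from 1 to 2, so Hale is a cut vertex.
By contrast removing Caston leaves 1 component; it is not a cut vertex. No other vertex is a cut vertex either.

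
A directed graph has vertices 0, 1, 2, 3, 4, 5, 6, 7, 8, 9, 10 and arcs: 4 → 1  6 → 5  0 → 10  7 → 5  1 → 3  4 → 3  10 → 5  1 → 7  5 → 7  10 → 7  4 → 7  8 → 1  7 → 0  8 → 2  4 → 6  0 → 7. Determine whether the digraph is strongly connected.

No

There is no directed path from 7 to 8, so the graph is not strongly connected.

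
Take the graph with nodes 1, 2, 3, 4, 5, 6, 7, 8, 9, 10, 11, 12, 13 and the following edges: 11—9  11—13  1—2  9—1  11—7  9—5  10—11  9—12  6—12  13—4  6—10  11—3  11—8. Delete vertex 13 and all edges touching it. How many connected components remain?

2

With 13 gone, the remaining components are: {4}; {1, 2, 3, 5, 6, 7, 8, 9, 10, 11, 12}.
That is 2 components.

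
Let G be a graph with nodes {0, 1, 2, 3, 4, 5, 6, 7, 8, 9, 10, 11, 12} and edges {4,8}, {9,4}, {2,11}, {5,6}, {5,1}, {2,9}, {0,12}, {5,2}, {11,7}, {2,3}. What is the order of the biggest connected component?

10

10 is isolated — a component by itself.
Starting from 0 we can reach 0, 12. That is one component of size 2.
Starting from 1 we can reach 1, 2, 3, 4, 5, 6, 7, 8, 9, 11. That is one component of size 10.
The largest has 10 vertices.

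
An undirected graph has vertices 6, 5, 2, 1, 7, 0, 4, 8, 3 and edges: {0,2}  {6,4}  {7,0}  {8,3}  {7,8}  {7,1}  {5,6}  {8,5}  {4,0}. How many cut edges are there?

3

The edges on the cycle 7-8-5-6-4-0-7 are not bridges since each lies on that cycle.
But removing 7-1 disconnects 7 from 1; removing 0-2 disconnects 0 from 2; removing 3-8 disconnects 3 from 8 — these are bridges.
That makes 3 bridges.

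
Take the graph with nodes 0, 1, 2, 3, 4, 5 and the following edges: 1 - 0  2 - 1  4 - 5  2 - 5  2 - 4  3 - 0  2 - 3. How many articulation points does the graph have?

1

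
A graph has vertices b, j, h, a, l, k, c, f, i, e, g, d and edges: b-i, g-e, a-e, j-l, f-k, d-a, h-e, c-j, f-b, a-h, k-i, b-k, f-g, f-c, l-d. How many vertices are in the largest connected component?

12

Starting from a we can reach a, b, c, d, e, f, g, h, i, j, k, l. That is one component of size 12.
The largest has 12 vertices.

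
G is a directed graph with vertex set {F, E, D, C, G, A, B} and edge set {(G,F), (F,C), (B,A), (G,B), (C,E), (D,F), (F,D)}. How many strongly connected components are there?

{D, F} are all mutually reachable — one SCC of size 2.
{A} is an SCC by itself.
{G} is an SCC by itself.
{C} is an SCC by itself.
{E} is an SCC by itself.
(and 1 more singleton SCC)
That gives 6 strongly connected components.

6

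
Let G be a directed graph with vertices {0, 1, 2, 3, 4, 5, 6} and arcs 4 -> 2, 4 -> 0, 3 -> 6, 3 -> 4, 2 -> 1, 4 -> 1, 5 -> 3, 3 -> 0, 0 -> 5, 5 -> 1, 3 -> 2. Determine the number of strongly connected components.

4

{0, 3, 4, 5} are all mutually reachable — one SCC of size 4.
{6} is an SCC by itself.
{2} is an SCC by itself.
{1} is an SCC by itself.
That gives 4 strongly connected components.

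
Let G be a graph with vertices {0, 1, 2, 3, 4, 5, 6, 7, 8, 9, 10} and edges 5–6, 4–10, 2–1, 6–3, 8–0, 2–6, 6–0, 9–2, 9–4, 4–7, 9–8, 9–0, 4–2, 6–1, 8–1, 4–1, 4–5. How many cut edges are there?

The edges on the cycle 9-4-5-6-1-8-9 are not bridges since each lies on that cycle.
But removing 4–7 disconnects 4 from 7; removing 6–3 disconnects 6 from 3; removing 4–10 disconnects 4 from 10 — these are bridges.
That makes 3 bridges.

3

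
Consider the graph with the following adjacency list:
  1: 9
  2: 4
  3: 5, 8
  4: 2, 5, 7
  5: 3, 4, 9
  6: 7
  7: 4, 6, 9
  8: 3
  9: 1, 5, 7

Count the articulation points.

Removing 3 increases the component count from 1 to 2, so 3 is a cut vertex.
Removing 4 increases the component count from 1 to 2, so 4 is a cut vertex.
Removing 5 increases the component count from 1 to 2, so 5 is a cut vertex.
Likewise 7, 9 are cut vertices.
By contrast removing 8 leaves 1 component; it is not a cut vertex. No other vertex is a cut vertex either.

5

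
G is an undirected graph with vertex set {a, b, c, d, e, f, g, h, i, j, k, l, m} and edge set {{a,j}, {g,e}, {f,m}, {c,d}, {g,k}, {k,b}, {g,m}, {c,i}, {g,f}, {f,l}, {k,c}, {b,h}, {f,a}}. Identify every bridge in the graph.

The edges on the cycle g-f-m-g are not bridges since each lies on that cycle.
But removing k-b disconnects k from b; removing d-c disconnects d from c; removing g-e disconnects g from e; removing g-k disconnects g from k — these are bridges.
In total 10 edges are bridges.

a-f, a-j, b-h, b-k, c-d, c-i, c-k, e-g, f-l, g-k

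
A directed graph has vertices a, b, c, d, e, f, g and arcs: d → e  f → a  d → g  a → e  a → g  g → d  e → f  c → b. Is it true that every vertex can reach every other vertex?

No

There is no directed path from b to a, so the graph is not strongly connected.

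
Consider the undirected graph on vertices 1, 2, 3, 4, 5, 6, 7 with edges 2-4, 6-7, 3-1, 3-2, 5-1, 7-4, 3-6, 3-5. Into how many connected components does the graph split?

1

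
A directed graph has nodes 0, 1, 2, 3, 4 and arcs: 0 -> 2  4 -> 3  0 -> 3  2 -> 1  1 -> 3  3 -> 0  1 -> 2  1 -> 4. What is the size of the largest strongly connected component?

{0, 1, 2, 3, 4} are all mutually reachable — one SCC of size 5.
The largest has 5 vertices.

5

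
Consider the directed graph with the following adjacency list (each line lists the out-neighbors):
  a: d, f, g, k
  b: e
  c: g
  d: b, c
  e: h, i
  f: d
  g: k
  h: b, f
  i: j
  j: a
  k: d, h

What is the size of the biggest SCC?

{a, b, c, d, e, f, g, h, i, j, k} are all mutually reachable — one SCC of size 11.
The largest has 11 vertices.

11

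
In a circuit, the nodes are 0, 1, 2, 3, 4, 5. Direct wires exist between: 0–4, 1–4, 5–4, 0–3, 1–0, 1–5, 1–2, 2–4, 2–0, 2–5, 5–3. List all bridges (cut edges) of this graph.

The edges on the cycle 1-2-4-1 are not bridges since each lies on that cycle.
Every edge lies on some cycle, so there are no bridges.

none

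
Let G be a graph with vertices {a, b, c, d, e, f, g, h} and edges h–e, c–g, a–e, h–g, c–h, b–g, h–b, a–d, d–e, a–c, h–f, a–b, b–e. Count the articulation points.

1

Removing h increases the component count from 1 to 2, so h is a cut vertex.
By contrast removing d leaves 1 component; it is not a cut vertex. No other vertex is a cut vertex either.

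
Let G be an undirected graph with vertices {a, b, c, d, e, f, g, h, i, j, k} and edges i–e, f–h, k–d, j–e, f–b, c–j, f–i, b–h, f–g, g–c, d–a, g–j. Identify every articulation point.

d, f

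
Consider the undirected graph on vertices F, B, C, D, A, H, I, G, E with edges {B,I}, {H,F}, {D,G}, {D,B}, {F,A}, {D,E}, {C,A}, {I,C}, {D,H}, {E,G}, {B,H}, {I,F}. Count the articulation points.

1

Removing D increases the component count from 1 to 2, so D is a cut vertex.
By contrast removing C leaves 1 component; it is not a cut vertex. No other vertex is a cut vertex either.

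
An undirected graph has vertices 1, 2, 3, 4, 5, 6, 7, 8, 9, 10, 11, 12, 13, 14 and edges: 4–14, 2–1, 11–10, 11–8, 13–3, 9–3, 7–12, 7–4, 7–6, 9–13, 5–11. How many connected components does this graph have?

4

Starting from 1 we can reach 1, 2. That is one component of size 2.
Starting from 3 we can reach 3, 9, 13. That is one component of size 3.
Starting from 5 we can reach 5, 8, 10, 11. That is one component of size 4.
Starting from 4 we can reach 4, 6, 7, 12, 14. That is one component of size 5.
Total: 4 components.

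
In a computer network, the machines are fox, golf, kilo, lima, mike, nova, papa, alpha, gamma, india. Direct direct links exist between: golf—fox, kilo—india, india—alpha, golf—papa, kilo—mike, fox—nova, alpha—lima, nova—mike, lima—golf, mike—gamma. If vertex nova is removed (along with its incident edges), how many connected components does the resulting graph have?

With nova gone, the remaining components are: {fox, golf, kilo, lima, mike, papa, alpha, gamma, india}.
That is 1 component.

1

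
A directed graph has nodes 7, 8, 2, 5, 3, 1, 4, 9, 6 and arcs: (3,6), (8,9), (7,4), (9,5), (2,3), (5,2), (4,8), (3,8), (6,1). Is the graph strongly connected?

There is no directed path from 9 to 7, so the graph is not strongly connected.

No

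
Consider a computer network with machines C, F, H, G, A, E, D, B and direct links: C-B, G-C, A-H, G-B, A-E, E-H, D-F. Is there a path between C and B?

Yes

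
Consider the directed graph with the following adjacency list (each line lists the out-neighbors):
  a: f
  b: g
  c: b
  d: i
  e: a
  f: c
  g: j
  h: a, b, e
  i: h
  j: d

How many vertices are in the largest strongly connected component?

{a, b, c, d, e, f, g, h, i, j} are all mutually reachable — one SCC of size 10.
The largest has 10 vertices.

10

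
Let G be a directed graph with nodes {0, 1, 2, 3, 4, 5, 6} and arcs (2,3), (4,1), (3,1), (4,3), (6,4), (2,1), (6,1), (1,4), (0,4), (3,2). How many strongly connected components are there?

4

{1, 2, 3, 4} are all mutually reachable — one SCC of size 4.
{5} is an SCC by itself.
{6} is an SCC by itself.
{0} is an SCC by itself.
That gives 4 strongly connected components.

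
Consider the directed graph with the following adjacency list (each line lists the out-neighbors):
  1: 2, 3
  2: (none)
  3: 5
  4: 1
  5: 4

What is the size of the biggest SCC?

{1, 3, 4, 5} are all mutually reachable — one SCC of size 4.
{2} is an SCC by itself.
The largest has 4 vertices.

4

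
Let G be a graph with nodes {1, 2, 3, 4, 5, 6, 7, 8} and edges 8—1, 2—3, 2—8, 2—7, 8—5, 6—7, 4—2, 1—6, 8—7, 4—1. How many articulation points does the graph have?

2

Removing 2 increases the component count from 1 to 2, so 2 is a cut vertex.
Removing 8 increases the component count from 1 to 2, so 8 is a cut vertex.
By contrast removing 4 leaves 1 component; it is not a cut vertex. No other vertex is a cut vertex either.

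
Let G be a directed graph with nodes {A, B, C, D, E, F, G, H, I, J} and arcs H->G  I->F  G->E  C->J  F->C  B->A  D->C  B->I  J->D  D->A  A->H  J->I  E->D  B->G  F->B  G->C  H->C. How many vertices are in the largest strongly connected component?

10

{A, B, C, D, E, F, G, H, I, J} are all mutually reachable — one SCC of size 10.
The largest has 10 vertices.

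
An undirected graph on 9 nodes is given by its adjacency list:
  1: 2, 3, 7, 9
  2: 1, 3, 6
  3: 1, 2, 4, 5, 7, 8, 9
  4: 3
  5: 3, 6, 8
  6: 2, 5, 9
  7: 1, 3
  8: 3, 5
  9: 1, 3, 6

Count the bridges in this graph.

1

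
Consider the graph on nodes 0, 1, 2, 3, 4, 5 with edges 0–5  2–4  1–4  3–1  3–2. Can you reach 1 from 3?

From 3 we can reach 1, 2, 3, 4, which includes 1.

Yes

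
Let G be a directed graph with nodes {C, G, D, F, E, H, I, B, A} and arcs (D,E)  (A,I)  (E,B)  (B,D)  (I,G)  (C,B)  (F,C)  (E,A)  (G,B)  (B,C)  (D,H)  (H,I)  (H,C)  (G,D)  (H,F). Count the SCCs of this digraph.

{A, B, C, D, E, F, G, H, I} are all mutually reachable — one SCC of size 9.
That gives 1 strongly connected component.

1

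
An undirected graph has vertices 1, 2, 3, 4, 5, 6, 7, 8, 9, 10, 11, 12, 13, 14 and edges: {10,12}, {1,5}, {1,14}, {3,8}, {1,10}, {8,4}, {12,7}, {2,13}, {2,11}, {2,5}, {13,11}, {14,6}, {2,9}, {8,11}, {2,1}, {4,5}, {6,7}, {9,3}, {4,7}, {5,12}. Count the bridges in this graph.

The edges on the cycle 2-1-10-12-5-2 are not bridges since each lies on that cycle.
Every edge lies on some cycle, so there are no bridges.

0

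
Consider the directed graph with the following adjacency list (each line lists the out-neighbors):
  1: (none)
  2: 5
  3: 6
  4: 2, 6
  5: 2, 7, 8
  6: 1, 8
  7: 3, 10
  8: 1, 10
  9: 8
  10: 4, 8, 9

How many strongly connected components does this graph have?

2

{2, 3, 4, 5, 6, 7, 8, 9, 10} are all mutually reachable — one SCC of size 9.
{1} is an SCC by itself.
That gives 2 strongly connected components.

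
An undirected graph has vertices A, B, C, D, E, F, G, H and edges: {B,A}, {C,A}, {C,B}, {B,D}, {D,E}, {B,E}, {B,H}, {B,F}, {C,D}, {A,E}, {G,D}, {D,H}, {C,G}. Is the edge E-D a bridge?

No

After removing E-D, the path E-B-D still connects them, so the edge is not a bridge.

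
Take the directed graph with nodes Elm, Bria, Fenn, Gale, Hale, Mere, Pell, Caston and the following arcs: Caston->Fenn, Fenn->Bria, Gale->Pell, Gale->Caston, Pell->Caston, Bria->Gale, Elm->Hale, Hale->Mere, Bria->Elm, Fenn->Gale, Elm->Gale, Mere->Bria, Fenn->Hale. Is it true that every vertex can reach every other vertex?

Yes

From Gale we can reach every vertex (Elm, Bria, Fenn, Gale, Hale, Mere, Pell, Caston), and every vertex can reach Gale (Elm, Bria, Fenn, Gale, Hale, Mere, Pell, Caston). So the whole graph is one strongly connected component.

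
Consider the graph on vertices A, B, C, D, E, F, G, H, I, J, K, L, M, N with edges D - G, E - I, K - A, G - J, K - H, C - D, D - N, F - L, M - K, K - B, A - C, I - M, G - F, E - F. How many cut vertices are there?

Removing D increases the component count from 1 to 2, so D is a cut vertex.
Removing F increases the component count from 1 to 2, so F is a cut vertex.
Removing G increases the component count from 1 to 2, so G is a cut vertex.
Likewise K is a cut vertex.
By contrast removing E leaves 1 component; it is not a cut vertex. No other vertex is a cut vertex either.

4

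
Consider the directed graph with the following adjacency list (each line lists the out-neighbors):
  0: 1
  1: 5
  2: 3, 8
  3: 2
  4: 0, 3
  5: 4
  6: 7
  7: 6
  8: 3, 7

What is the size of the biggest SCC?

4

{0, 1, 4, 5} are all mutually reachable — one SCC of size 4.
{2, 3, 8} are all mutually reachable — one SCC of size 3.
{6, 7} are all mutually reachable — one SCC of size 2.
The largest has 4 vertices.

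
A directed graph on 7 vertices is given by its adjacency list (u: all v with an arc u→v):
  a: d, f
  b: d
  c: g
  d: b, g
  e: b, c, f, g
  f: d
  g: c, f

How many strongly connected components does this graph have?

3

{b, c, d, f, g} are all mutually reachable — one SCC of size 5.
{e} is an SCC by itself.
{a} is an SCC by itself.
That gives 3 strongly connected components.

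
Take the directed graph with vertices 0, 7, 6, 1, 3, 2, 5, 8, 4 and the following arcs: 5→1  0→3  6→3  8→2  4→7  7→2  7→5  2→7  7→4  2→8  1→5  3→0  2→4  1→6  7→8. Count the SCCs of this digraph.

4

{2, 4, 7, 8} are all mutually reachable — one SCC of size 4.
{0, 3} are all mutually reachable — one SCC of size 2.
{1, 5} are all mutually reachable — one SCC of size 2.
{6} is an SCC by itself.
That gives 4 strongly connected components.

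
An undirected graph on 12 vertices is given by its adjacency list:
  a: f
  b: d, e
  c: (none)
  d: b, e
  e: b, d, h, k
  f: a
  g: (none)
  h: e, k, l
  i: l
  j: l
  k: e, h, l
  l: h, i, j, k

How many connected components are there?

c is isolated — a component by itself.
g is isolated — a component by itself.
Starting from a we can reach a, f. That is one component of size 2.
Starting from b we can reach b, d, e, h, i, j, k, l. That is one component of size 8.
Total: 4 components.

4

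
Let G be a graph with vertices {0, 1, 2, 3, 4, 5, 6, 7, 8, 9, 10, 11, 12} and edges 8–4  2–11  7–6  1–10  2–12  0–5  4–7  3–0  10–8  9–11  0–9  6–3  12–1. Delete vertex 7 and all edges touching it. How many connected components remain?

With 7 gone, the remaining components are: {0, 1, 2, 3, 4, 5, 6, 8, 9, 10, 11, 12}.
That is 1 component.

1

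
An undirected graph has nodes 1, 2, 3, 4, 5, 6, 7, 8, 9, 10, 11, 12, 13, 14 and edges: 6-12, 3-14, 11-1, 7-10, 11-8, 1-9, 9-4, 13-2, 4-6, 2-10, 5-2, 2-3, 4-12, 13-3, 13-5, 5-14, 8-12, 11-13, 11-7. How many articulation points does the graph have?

1

Removing 11 increases the component count from 1 to 2, so 11 is a cut vertex.
By contrast removing 14 leaves 1 component; it is not a cut vertex. No other vertex is a cut vertex either.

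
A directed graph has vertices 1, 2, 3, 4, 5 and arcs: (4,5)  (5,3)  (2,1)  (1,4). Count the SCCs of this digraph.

5

{5} is an SCC by itself.
{1} is an SCC by itself.
{4} is an SCC by itself.
{3} is an SCC by itself.
{2} is an SCC by itself.
That gives 5 strongly connected components.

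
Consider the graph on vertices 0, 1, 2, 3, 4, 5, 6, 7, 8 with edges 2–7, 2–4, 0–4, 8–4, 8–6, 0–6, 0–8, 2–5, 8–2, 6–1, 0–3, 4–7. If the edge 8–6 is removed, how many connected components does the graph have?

1

8 and 6 are still connected via 8-0-6, so the component count stays at 1.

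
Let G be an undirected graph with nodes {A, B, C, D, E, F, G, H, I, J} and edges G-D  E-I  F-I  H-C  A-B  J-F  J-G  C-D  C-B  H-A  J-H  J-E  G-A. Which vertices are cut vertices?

Removing J increases the component count from 1 to 2, so J is a cut vertex.
By contrast removing E leaves 1 component; it is not a cut vertex. No other vertex is a cut vertex either.

J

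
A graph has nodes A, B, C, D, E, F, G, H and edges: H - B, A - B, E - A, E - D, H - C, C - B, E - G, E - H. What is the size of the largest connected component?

7

F is isolated — a component by itself.
Starting from A we can reach A, B, C, D, E, G, H. That is one component of size 7.
The largest has 7 vertices.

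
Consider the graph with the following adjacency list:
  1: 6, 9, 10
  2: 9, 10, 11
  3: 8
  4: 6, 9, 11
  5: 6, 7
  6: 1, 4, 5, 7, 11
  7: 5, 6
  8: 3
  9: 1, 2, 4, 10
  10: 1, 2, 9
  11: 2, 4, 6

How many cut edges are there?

The edges on the cycle 9-1-10-2-9 are not bridges since each lies on that cycle.
But removing 8-3 disconnects 8 from 3 — this is a bridge.

1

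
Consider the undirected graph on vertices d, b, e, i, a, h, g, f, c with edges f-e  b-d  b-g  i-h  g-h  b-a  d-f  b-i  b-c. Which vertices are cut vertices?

Removing b increases the component count from 1 to 4, so b is a cut vertex.
Removing d increases the component count from 1 to 2, so d is a cut vertex.
Removing f increases the component count from 1 to 2, so f is a cut vertex.
By contrast removing h leaves 1 component; it is not a cut vertex. No other vertex is a cut vertex either.

b, d, f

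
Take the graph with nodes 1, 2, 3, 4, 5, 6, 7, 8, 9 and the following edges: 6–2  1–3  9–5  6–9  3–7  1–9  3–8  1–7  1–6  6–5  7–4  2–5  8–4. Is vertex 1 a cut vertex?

Yes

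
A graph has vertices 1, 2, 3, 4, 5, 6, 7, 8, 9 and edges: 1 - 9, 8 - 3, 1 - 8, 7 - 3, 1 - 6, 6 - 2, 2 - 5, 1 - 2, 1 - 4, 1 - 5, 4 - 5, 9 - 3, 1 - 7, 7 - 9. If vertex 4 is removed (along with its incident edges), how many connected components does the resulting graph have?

1

With 4 gone, the remaining components are: {1, 2, 3, 5, 6, 7, 8, 9}.
That is 1 component.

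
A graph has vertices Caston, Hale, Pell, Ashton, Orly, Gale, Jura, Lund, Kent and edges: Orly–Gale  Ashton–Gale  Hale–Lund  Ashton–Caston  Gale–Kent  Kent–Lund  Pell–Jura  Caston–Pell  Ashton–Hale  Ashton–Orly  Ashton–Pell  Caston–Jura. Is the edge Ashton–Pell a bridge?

After removing Ashton–Pell, the path Ashton-Caston-Pell still connects them, so the edge is not a bridge.

No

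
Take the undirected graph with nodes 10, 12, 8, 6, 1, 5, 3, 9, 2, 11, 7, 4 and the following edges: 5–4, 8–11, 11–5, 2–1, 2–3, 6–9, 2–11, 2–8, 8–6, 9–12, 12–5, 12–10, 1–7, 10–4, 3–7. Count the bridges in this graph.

0

The edges on the cycle 12-10-4-5-12 are not bridges since each lies on that cycle.
Every edge lies on some cycle, so there are no bridges.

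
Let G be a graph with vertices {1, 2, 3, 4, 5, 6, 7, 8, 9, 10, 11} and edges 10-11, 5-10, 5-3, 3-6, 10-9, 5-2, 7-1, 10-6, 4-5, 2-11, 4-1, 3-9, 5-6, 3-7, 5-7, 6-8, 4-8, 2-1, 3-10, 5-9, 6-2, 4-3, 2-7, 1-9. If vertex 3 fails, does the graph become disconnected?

No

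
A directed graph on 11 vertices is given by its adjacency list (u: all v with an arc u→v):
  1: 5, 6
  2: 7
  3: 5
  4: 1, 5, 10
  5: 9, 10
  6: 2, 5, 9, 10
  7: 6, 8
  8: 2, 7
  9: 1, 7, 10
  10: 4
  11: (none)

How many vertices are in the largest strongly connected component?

{1, 2, 4, 5, 6, 7, 8, 9, 10} are all mutually reachable — one SCC of size 9.
{11} is an SCC by itself.
{3} is an SCC by itself.
The largest has 9 vertices.

9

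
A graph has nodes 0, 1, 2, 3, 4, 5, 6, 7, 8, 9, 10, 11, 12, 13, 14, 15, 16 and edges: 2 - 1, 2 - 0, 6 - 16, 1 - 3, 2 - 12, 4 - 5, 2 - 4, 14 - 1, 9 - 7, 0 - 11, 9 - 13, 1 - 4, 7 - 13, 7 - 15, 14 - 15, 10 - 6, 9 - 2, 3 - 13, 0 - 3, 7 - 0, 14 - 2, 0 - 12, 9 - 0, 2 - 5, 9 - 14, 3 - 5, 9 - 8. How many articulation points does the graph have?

3

Removing 0 increases the component count from 2 to 3, so 0 is a cut vertex.
Removing 6 increases the component count from 2 to 3, so 6 is a cut vertex.
Removing 9 increases the component count from 2 to 3, so 9 is a cut vertex.
By contrast removing 16 leaves 2 components; it is not a cut vertex. No other vertex is a cut vertex either.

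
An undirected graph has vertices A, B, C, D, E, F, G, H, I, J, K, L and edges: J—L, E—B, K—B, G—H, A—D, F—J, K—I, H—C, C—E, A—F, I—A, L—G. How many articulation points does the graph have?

1

Removing A increases the component count from 1 to 2, so A is a cut vertex.
By contrast removing K leaves 1 component; it is not a cut vertex. No other vertex is a cut vertex either.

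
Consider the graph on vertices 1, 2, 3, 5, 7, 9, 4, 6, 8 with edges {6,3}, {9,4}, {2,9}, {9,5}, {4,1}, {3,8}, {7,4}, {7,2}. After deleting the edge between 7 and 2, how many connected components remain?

2

7 and 2 are still connected via 7-4-9-2, so the component count stays at 2.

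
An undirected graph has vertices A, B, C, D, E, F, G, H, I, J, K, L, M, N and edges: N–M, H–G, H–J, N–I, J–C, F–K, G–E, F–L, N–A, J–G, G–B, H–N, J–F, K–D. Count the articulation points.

6

Removing F increases the component count from 1 to 3, so F is a cut vertex.
Removing G increases the component count from 1 to 3, so G is a cut vertex.
Removing H increases the component count from 1 to 2, so H is a cut vertex.
Likewise J, K, N are cut vertices.
By contrast removing M leaves 1 component; it is not a cut vertex. No other vertex is a cut vertex either.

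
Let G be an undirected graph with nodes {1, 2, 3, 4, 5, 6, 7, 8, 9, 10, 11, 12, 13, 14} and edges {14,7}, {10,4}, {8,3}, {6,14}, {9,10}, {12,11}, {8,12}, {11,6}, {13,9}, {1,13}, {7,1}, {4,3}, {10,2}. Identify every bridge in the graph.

10-2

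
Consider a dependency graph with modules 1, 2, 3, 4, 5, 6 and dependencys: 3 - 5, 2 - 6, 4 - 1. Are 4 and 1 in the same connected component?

Yes

From 4 we can reach 1, 4, which includes 1.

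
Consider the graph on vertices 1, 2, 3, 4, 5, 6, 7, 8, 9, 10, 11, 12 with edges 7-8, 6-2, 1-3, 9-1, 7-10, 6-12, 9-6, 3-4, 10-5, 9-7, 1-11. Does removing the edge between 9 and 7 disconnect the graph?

Yes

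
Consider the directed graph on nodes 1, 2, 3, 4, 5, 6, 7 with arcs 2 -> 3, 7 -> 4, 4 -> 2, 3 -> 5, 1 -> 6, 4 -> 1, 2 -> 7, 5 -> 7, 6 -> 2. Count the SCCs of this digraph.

1

{1, 2, 3, 4, 5, 6, 7} are all mutually reachable — one SCC of size 7.
That gives 1 strongly connected component.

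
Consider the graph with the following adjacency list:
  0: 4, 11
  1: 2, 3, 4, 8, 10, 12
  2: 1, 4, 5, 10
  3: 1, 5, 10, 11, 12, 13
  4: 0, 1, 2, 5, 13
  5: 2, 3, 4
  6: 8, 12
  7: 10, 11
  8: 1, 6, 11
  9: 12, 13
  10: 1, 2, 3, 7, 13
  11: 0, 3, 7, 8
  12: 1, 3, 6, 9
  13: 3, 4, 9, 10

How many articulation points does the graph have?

0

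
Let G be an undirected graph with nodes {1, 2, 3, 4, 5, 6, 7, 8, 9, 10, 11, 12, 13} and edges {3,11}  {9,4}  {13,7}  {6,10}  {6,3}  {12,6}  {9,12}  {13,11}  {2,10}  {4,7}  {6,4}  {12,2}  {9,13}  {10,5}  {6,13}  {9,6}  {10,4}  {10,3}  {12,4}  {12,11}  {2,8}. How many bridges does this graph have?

2

The edges on the cycle 12-2-10-6-12 are not bridges since each lies on that cycle.
But removing 10–5 disconnects 10 from 5; removing 8–2 disconnects 8 from 2 — these are bridges.
That makes 2 bridges.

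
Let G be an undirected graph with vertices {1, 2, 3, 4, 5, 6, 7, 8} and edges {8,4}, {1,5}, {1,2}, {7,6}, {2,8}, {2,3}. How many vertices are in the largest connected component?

6

Starting from 6 we can reach 6, 7. That is one component of size 2.
Starting from 1 we can reach 1, 2, 3, 4, 5, 8. That is one component of size 6.
The largest has 6 vertices.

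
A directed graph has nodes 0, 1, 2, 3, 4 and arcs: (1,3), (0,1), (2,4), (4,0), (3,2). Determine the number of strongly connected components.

1

{0, 1, 2, 3, 4} are all mutually reachable — one SCC of size 5.
That gives 1 strongly connected component.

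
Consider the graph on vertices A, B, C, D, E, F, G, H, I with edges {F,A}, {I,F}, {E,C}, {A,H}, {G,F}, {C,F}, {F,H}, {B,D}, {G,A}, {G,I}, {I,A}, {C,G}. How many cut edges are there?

The edges on the cycle C-G-I-F-C are not bridges since each lies on that cycle.
But removing E–C disconnects E from C; removing D–B disconnects D from B — these are bridges.
That makes 2 bridges.

2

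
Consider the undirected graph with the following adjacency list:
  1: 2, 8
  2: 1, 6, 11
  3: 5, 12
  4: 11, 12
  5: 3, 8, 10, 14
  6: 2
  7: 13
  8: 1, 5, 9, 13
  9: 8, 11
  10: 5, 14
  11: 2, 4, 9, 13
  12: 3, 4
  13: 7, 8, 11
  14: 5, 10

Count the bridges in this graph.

2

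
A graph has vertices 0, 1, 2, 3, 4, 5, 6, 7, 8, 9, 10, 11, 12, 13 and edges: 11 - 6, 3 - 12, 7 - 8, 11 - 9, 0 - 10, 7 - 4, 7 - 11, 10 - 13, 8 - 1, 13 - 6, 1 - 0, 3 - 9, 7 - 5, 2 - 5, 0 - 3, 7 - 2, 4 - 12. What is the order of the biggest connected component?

Starting from 0 we can reach 0, 1, 2, 3, 4, 5, 6, 7, 8, 9, 10, 11, 12, 13. That is one component of size 14.
The largest has 14 vertices.

14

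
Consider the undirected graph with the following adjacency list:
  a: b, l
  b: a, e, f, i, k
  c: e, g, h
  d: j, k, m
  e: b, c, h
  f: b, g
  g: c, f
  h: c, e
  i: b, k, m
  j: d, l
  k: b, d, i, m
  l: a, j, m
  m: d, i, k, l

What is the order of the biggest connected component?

13

Starting from a we can reach a, b, c, d, e, f, g, h, i, j, k, l, m. That is one component of size 13.
The largest has 13 vertices.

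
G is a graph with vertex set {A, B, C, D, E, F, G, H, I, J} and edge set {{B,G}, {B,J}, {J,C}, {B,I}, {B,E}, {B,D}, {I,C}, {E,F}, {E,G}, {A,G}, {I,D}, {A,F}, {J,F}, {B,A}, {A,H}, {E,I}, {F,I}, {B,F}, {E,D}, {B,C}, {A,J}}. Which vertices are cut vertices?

A

Removing A increases the component count from 1 to 2, so A is a cut vertex.
By contrast removing G leaves 1 component; it is not a cut vertex. No other vertex is a cut vertex either.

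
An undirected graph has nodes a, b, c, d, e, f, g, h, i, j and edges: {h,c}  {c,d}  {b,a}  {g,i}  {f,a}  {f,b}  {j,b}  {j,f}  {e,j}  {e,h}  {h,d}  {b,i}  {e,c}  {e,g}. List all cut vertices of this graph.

Removing e increases the component count from 1 to 2, so e is a cut vertex.
By contrast removing f leaves 1 component; it is not a cut vertex. No other vertex is a cut vertex either.

e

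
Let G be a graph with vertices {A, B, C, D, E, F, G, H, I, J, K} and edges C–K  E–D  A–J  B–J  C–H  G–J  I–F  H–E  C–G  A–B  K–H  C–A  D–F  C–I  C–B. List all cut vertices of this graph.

C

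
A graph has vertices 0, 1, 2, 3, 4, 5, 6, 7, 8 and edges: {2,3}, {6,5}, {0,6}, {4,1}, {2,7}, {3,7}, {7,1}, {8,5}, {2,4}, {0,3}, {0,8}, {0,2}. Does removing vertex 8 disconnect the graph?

Deleting 8 leaves 1 component (was 1) (its neighbors 0, 5 remain connected to each other), so 8 is not a cut vertex.

No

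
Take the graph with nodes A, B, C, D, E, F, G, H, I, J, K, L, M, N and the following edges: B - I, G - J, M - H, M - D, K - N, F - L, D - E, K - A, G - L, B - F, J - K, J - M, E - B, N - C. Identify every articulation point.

B, J, K, M, N

Removing B increases the component count from 1 to 2, so B is a cut vertex.
Removing J increases the component count from 1 to 2, so J is a cut vertex.
Removing K increases the component count from 1 to 3, so K is a cut vertex.
Likewise M, N are cut vertices.
By contrast removing A leaves 1 component; it is not a cut vertex. No other vertex is a cut vertex either.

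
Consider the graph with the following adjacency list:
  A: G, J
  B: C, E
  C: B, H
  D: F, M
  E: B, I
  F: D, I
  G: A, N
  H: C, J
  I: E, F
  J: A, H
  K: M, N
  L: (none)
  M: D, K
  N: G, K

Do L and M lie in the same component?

The component containing L is {L}, and M is not in it.

No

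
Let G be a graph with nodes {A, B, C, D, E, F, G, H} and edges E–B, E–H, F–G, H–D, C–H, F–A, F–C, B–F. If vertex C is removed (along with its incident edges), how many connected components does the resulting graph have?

With C gone, the remaining components are: {A, B, D, E, F, G, H}.
That is 1 component.

1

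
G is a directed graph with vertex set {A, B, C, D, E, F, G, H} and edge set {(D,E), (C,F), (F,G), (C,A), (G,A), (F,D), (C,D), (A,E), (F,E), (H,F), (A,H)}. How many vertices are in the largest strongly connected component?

4

{A, F, G, H} are all mutually reachable — one SCC of size 4.
{B} is an SCC by itself.
{E} is an SCC by itself.
{D} is an SCC by itself.
{C} is an SCC by itself.
The largest has 4 vertices.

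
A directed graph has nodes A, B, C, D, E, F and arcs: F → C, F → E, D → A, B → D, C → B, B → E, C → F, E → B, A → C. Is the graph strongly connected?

Yes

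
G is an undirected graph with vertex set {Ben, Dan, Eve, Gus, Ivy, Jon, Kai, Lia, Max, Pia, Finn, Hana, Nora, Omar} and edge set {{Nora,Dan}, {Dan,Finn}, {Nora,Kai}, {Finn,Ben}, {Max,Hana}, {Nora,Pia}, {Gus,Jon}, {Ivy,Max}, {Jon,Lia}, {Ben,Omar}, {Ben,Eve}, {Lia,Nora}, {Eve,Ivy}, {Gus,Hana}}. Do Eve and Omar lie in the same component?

Yes

From Eve we can reach Ben, Dan, Eve, Gus, Ivy, Jon, Kai, Lia, Max, Pia, Finn, Hana, Nora, Omar, which includes Omar.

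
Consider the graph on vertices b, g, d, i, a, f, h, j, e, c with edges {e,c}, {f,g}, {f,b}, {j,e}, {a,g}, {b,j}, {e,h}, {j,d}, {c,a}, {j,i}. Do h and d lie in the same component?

Yes

From h we can reach a, b, c, d, e, f, g, h, i, j, which includes d.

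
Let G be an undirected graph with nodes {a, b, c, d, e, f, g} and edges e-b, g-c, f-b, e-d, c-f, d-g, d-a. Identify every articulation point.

d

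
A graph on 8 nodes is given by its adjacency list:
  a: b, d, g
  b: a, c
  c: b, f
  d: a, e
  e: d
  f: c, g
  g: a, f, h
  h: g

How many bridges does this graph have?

The edges on the cycle g-a-b-c-f-g are not bridges since each lies on that cycle.
But removing a-d disconnects a from d; removing g-h disconnects g from h; removing d-e disconnects d from e — these are bridges.
That makes 3 bridges.

3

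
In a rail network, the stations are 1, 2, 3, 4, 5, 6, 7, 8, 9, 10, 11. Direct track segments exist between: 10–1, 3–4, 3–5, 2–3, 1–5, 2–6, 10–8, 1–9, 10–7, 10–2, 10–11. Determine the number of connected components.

Starting from 1 we can reach 1, 2, 3, 4, 5, 6, 7, 8, 9, 10, 11. That is one component of size 11.
Total: 1 component.

1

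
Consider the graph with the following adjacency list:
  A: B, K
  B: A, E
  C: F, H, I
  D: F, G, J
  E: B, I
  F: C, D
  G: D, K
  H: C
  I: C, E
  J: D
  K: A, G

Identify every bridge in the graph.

C-H, D-J

The edges on the cycle K-A-B-E-I-C-F-D-G-K are not bridges since each lies on that cycle.
But removing H-C disconnects H from C; removing J-D disconnects J from D — these are bridges.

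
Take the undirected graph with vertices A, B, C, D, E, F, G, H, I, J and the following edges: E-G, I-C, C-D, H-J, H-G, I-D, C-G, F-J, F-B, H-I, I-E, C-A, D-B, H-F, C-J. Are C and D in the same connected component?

From C we can reach A, B, C, D, E, F, G, H, I, J, which includes D.

Yes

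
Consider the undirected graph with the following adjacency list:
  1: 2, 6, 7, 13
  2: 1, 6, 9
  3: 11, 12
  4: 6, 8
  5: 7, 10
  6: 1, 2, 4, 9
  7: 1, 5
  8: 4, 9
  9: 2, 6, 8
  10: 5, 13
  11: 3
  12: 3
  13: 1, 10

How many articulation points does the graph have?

Removing 1 increases the component count from 2 to 3, so 1 is a cut vertex.
Removing 3 increases the component count from 2 to 3, so 3 is a cut vertex.
By contrast removing 11 leaves 2 components; it is not a cut vertex. No other vertex is a cut vertex either.

2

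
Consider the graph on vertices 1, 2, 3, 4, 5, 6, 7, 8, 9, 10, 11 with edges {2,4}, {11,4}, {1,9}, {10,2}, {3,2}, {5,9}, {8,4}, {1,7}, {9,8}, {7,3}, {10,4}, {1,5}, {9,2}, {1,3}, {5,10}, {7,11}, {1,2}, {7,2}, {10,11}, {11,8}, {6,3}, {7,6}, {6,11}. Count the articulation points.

Removing 2, for instance, still leaves 1 component. No single vertex removal increases the component count — the graph has no articulation points.

0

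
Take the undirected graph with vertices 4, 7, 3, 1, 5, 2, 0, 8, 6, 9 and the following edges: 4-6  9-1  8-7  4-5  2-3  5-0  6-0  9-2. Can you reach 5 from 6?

Yes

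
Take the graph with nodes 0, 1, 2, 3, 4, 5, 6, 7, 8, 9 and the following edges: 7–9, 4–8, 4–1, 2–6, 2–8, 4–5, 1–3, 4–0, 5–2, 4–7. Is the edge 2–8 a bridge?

After removing 2–8, the path 2-5-4-8 still connects them, so the edge is not a bridge.

No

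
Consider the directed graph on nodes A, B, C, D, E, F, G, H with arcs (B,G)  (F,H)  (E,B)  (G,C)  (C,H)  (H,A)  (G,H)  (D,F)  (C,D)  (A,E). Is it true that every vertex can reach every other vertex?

Yes

From D we can reach every vertex (A, B, C, D, E, F, G, H), and every vertex can reach D (A, B, C, D, E, F, G, H). So the whole graph is one strongly connected component.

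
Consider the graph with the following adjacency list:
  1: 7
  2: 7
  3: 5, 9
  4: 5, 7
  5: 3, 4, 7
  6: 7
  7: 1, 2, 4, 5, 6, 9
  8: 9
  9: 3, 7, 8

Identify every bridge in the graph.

1-7, 2-7, 6-7, 8-9

The edges on the cycle 5-7-9-3-5 are not bridges since each lies on that cycle.
But removing 8-9 disconnects 8 from 9; removing 6-7 disconnects 6 from 7; removing 1-7 disconnects 1 from 7; removing 2-7 disconnects 2 from 7 — these are bridges.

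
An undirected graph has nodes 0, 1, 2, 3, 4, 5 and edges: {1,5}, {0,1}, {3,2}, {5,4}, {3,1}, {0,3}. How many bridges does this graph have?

3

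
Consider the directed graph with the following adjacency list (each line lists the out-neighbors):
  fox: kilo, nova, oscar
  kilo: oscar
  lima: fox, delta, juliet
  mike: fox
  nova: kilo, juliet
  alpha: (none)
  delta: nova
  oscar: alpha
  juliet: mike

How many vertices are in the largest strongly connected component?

{fox, mike, nova, juliet} are all mutually reachable — one SCC of size 4.
{alpha} is an SCC by itself.
{lima} is an SCC by itself.
{delta} is an SCC by itself.
{kilo} is an SCC by itself.
(and 1 more singleton SCC)
The largest has 4 vertices.

4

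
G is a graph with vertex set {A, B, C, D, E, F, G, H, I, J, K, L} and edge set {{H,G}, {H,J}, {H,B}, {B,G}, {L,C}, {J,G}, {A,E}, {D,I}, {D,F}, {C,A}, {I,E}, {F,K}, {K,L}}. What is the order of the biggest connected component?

Starting from B we can reach B, G, H, J. That is one component of size 4.
Starting from A we can reach A, C, D, E, F, I, K, L. That is one component of size 8.
The largest has 8 vertices.

8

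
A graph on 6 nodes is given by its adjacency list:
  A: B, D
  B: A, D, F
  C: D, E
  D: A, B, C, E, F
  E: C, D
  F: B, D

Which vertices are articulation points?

Removing D increases the component count from 1 to 2, so D is a cut vertex.
By contrast removing C leaves 1 component; it is not a cut vertex. No other vertex is a cut vertex either.

D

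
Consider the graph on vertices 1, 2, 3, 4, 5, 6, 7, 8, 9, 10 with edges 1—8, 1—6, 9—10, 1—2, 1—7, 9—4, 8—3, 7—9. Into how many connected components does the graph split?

5 is isolated — a component by itself.
Starting from 1 we can reach 1, 2, 3, 4, 6, 7, 8, 9, 10. That is one component of size 9.
Total: 2 components.

2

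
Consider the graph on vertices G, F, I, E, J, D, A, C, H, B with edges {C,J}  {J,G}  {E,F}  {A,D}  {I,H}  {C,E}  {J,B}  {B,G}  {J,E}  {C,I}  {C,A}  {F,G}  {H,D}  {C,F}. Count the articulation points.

1

Removing C increases the component count from 1 to 2, so C is a cut vertex.
By contrast removing A leaves 1 component; it is not a cut vertex. No other vertex is a cut vertex either.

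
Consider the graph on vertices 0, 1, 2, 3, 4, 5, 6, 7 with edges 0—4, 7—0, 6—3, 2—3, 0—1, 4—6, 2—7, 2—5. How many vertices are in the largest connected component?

Starting from 0 we can reach 0, 1, 2, 3, 4, 5, 6, 7. That is one component of size 8.
The largest has 8 vertices.

8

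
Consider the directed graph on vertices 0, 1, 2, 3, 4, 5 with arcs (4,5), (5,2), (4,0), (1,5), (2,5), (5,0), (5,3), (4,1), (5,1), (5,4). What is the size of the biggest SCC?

{1, 2, 4, 5} are all mutually reachable — one SCC of size 4.
{0} is an SCC by itself.
{3} is an SCC by itself.
The largest has 4 vertices.

4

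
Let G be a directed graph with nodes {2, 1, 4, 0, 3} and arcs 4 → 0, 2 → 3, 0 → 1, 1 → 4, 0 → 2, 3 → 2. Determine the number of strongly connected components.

2

{0, 1, 4} are all mutually reachable — one SCC of size 3.
{2, 3} are all mutually reachable — one SCC of size 2.
That gives 2 strongly connected components.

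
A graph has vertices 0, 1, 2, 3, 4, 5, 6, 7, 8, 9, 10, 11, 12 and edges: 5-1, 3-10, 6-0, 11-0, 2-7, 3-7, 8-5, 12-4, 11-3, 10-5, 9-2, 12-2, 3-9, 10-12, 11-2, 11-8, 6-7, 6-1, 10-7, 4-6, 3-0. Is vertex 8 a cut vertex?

No

Deleting 8 leaves 1 component (was 1) (its neighbors 5, 11 remain connected to each other), so 8 is not a cut vertex.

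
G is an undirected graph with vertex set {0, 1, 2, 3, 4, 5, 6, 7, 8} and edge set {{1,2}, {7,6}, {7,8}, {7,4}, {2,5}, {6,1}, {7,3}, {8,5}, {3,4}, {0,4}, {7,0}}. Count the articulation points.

1

Removing 7 increases the component count from 1 to 2, so 7 is a cut vertex.
By contrast removing 0 leaves 1 component; it is not a cut vertex. No other vertex is a cut vertex either.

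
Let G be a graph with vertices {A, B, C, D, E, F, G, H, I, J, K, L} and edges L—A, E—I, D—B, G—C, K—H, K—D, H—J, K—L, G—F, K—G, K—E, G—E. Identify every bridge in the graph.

A-L, B-D, C-G, D-K, E-I, F-G, H-J, H-K, K-L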